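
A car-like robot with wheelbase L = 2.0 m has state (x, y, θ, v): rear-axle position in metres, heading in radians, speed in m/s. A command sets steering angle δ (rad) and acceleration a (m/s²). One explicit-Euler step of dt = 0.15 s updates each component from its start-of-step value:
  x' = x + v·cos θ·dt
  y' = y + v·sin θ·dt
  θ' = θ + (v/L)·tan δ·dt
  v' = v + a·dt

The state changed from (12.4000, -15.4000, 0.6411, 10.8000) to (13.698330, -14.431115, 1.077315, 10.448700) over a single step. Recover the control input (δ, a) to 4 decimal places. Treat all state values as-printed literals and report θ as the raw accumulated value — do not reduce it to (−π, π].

δ = 0.4940, a = -2.3420

a = (v'−v)/dt = (-0.351300)/0.15 = -2.3420
Δθ = θ'−θ = 0.436215;  (v·dt/L) = 10.8000·0.15/2.0 = 0.810000
tan δ = Δθ·L/(v·dt) = 0.538537  →  δ = 0.4940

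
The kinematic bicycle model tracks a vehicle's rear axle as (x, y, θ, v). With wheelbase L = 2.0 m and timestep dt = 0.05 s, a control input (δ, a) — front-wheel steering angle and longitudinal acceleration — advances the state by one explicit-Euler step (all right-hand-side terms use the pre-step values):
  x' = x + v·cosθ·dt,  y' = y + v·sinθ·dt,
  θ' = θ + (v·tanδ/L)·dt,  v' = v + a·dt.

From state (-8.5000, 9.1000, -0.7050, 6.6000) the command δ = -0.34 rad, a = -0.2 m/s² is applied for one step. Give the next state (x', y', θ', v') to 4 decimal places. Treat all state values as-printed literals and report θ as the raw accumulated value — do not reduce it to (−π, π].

(-8.2487, 8.8861, -0.7634, 6.5900)

x' = -8.5000 + 6.6000·cos(-0.7050)·0.05 = -8.2487
y' = 9.1000 + 6.6000·sin(-0.7050)·0.05 = 8.8861
θ' = -0.7050 + (6.6000/2.0)·tan(-0.34)·0.05 = -0.7634
v' = 6.6000 − 0.2000·0.05 = 6.5900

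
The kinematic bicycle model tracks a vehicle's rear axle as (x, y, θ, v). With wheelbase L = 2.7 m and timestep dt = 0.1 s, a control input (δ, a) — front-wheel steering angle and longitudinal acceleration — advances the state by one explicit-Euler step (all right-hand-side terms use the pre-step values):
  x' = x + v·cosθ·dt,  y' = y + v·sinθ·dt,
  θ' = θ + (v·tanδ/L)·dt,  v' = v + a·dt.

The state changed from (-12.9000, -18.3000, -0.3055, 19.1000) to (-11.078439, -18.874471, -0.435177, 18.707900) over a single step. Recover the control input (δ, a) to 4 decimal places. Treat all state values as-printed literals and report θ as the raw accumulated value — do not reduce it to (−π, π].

a = (v'−v)/dt = (-0.392100)/0.1 = -3.9210
Δθ = θ'−θ = -0.129677;  (v·dt/L) = 19.1000·0.1/2.7 = 0.707407
tan δ = Δθ·L/(v·dt) = -0.183313  →  δ = -0.1813

δ = -0.1813, a = -3.9210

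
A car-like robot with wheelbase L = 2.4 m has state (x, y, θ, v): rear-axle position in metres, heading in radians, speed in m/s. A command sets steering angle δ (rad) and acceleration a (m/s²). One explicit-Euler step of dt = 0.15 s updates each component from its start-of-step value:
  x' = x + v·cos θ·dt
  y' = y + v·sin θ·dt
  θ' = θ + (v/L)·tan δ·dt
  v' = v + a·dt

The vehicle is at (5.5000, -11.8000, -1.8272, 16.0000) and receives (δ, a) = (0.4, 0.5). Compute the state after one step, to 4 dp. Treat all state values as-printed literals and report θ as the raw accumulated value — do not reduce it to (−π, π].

x' = 5.5000 + 16.0000·cos(-1.8272)·0.15 = 4.8914
y' = -11.8000 + 16.0000·sin(-1.8272)·0.15 = -14.1215
θ' = -1.8272 + (16.0000/2.4)·tan(0.4)·0.15 = -1.4044
v' = 16.0000 + 0.5000·0.15 = 16.0750

(4.8914, -14.1215, -1.4044, 16.0750)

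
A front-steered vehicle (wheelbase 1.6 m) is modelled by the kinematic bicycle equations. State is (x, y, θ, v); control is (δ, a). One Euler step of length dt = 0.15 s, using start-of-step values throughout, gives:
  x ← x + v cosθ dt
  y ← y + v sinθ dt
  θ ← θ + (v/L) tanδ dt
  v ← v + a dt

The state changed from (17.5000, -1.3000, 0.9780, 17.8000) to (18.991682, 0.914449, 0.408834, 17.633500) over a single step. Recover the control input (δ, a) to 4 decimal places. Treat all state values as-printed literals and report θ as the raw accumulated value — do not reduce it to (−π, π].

δ = -0.3287, a = -1.1100

a = (v'−v)/dt = (-0.166500)/0.15 = -1.1100
Δθ = θ'−θ = -0.569166;  (v·dt/L) = 17.8000·0.15/1.6 = 1.668750
tan δ = Δθ·L/(v·dt) = -0.341073  →  δ = -0.3287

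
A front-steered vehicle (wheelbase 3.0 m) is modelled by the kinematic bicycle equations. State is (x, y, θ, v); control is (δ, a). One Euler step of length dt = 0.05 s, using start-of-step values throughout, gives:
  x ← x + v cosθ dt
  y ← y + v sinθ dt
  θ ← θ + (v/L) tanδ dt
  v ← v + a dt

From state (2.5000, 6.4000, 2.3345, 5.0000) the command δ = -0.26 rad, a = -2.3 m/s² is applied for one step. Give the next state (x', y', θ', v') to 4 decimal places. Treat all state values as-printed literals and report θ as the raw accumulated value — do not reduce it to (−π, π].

x' = 2.5000 + 5.0000·cos(2.3345)·0.05 = 2.3271
y' = 6.4000 + 5.0000·sin(2.3345)·0.05 = 6.5806
θ' = 2.3345 + (5.0000/3.0)·tan(-0.26)·0.05 = 2.3123
v' = 5.0000 − 2.3000·0.05 = 4.8850

(2.3271, 6.5806, 2.3123, 4.8850)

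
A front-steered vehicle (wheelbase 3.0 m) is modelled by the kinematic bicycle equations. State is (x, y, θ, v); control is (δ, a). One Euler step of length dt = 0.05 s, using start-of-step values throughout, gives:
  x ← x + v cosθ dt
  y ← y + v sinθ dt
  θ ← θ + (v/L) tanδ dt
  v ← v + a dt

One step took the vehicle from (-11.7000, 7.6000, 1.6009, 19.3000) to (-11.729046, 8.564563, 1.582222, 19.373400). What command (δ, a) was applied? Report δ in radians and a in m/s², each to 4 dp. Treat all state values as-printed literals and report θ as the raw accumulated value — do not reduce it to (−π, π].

a = (v'−v)/dt = (0.073400)/0.05 = 1.4680
Δθ = θ'−θ = -0.018678;  (v·dt/L) = 19.3000·0.05/3.0 = 0.321667
tan δ = Δθ·L/(v·dt) = -0.058066  →  δ = -0.0580

δ = -0.0580, a = 1.4680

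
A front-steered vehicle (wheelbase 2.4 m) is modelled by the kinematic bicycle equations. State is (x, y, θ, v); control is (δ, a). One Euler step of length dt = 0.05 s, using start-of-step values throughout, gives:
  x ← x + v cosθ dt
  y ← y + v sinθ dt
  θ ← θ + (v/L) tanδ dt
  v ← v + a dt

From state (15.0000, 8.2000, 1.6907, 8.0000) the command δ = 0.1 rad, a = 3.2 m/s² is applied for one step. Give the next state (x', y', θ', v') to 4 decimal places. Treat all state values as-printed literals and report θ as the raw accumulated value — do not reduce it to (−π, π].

(14.9522, 8.5971, 1.7074, 8.1600)

x' = 15.0000 + 8.0000·cos(1.6907)·0.05 = 14.9522
y' = 8.2000 + 8.0000·sin(1.6907)·0.05 = 8.5971
θ' = 1.6907 + (8.0000/2.4)·tan(0.1)·0.05 = 1.7074
v' = 8.0000 + 3.2000·0.05 = 8.1600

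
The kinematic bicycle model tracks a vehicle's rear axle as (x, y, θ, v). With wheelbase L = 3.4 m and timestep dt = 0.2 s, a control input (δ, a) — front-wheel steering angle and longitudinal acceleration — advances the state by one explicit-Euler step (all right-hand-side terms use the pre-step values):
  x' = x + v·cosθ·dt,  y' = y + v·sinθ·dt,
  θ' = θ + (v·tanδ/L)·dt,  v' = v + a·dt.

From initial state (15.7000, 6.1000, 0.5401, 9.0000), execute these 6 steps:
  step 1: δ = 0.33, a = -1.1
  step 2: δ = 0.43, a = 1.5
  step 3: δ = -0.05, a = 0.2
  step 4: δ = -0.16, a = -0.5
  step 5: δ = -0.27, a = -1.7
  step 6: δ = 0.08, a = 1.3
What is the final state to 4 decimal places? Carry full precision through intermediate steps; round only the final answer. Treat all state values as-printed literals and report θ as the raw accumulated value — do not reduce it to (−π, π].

(23.2217, 13.6004, 0.7391, 8.9400)

after step 1 (δ=0.33, a=-1.1): (17.243783, 7.025599, 0.721437, 8.780000)
after step 2 (δ=0.43, a=1.5): (18.562289, 8.185374, 0.958301, 9.080000)
after step 3 (δ=-0.05, a=0.2): (19.606327, 9.671254, 0.931573, 9.120000)
after step 4 (δ=-0.16, a=-0.5): (20.694476, 11.135122, 0.844997, 9.020000)
after step 5 (δ=-0.27, a=-1.7): (21.891850, 12.484459, 0.698153, 8.680000)
after step 6 (δ=0.08, a=1.3): (23.221680, 13.600367, 0.739087, 8.940000)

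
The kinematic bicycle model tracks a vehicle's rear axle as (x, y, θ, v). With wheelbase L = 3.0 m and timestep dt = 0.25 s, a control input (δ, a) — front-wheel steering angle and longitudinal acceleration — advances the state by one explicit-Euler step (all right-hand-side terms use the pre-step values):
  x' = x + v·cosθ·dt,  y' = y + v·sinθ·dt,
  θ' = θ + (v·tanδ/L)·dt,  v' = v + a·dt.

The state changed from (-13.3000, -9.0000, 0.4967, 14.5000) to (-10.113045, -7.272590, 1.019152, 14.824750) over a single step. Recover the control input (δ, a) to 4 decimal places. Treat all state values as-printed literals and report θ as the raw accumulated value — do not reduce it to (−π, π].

δ = 0.4081, a = 1.2990

a = (v'−v)/dt = (0.324750)/0.25 = 1.2990
Δθ = θ'−θ = 0.522452;  (v·dt/L) = 14.5000·0.25/3.0 = 1.208333
tan δ = Δθ·L/(v·dt) = 0.432374  →  δ = 0.4081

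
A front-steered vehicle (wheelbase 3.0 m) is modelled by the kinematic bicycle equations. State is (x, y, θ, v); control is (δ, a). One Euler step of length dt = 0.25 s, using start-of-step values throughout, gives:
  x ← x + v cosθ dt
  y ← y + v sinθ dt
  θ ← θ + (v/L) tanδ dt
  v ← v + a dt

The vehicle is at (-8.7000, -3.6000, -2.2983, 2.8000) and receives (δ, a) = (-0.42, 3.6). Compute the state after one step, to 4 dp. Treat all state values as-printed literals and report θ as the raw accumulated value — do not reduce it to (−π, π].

x' = -8.7000 + 2.8000·cos(-2.2983)·0.25 = -9.1655
y' = -3.6000 + 2.8000·sin(-2.2983)·0.25 = -4.1228
θ' = -2.2983 + (2.8000/3.0)·tan(-0.42)·0.25 = -2.4025
v' = 2.8000 + 3.6000·0.25 = 3.7000

(-9.1655, -4.1228, -2.4025, 3.7000)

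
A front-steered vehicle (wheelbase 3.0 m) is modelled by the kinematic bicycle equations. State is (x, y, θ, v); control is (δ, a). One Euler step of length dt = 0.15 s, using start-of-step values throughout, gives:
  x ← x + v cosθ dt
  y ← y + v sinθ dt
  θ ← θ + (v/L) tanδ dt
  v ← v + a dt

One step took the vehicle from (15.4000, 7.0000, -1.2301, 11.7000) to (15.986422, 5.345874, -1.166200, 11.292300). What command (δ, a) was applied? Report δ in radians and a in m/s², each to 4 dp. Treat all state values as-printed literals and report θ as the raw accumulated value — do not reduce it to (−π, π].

a = (v'−v)/dt = (-0.407700)/0.15 = -2.7180
Δθ = θ'−θ = 0.063900;  (v·dt/L) = 11.7000·0.15/3.0 = 0.585000
tan δ = Δθ·L/(v·dt) = 0.109231  →  δ = 0.1088

δ = 0.1088, a = -2.7180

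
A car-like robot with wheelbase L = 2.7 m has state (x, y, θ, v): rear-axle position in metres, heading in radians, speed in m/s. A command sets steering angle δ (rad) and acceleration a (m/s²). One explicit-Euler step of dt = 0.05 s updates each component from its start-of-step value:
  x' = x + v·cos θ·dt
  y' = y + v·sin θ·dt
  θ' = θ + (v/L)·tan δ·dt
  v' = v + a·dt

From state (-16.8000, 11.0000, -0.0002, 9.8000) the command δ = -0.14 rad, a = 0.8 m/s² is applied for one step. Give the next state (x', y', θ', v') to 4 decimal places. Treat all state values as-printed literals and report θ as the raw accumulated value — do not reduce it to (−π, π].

x' = -16.8000 + 9.8000·cos(-0.0002)·0.05 = -16.3100
y' = 11.0000 + 9.8000·sin(-0.0002)·0.05 = 10.9999
θ' = -0.0002 + (9.8000/2.7)·tan(-0.14)·0.05 = -0.0258
v' = 9.8000 + 0.8000·0.05 = 9.8400

(-16.3100, 10.9999, -0.0258, 9.8400)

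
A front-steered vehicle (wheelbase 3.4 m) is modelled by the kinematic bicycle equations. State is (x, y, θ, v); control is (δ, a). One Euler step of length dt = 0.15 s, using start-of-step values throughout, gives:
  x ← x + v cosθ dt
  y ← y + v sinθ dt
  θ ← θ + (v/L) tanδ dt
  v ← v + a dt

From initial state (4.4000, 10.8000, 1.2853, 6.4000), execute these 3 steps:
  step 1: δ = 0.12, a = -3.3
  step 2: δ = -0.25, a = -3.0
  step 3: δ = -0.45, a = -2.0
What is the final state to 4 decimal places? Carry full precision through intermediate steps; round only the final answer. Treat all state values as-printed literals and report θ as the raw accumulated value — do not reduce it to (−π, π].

after step 1 (δ=0.12, a=-3.3): (4.670368, 11.721141, 1.319346, 5.905000)
after step 2 (δ=-0.25, a=-3.0): (4.890751, 12.579037, 1.252826, 5.455000)
after step 3 (δ=-0.45, a=-2.0): (5.146568, 13.356269, 1.136573, 5.155000)

(5.1466, 13.3563, 1.1366, 5.1550)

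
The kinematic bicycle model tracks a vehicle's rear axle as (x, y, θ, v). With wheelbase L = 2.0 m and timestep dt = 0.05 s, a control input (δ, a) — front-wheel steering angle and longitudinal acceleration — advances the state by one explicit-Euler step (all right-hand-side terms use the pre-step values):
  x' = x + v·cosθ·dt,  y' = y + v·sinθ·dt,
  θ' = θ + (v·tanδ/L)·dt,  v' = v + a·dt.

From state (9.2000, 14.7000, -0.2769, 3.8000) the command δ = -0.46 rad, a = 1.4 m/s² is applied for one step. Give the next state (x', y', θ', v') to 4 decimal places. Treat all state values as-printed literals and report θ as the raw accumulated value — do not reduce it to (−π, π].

x' = 9.2000 + 3.8000·cos(-0.2769)·0.05 = 9.3828
y' = 14.7000 + 3.8000·sin(-0.2769)·0.05 = 14.6481
θ' = -0.2769 + (3.8000/2.0)·tan(-0.46)·0.05 = -0.3240
v' = 3.8000 + 1.4000·0.05 = 3.8700

(9.3828, 14.6481, -0.3240, 3.8700)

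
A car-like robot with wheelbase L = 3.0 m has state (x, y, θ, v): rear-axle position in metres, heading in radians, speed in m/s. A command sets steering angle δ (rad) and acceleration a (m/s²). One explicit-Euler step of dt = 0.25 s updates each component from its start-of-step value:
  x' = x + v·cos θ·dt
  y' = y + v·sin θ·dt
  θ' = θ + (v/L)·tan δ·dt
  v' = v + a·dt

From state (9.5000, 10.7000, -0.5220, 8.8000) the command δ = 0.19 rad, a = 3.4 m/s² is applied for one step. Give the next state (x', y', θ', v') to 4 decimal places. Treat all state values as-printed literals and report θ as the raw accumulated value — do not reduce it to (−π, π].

x' = 9.5000 + 8.8000·cos(-0.5220)·0.25 = 11.4070
y' = 10.7000 + 8.8000·sin(-0.5220)·0.25 = 9.6030
θ' = -0.5220 + (8.8000/3.0)·tan(0.19)·0.25 = -0.3810
v' = 8.8000 + 3.4000·0.25 = 9.6500

(11.4070, 9.6030, -0.3810, 9.6500)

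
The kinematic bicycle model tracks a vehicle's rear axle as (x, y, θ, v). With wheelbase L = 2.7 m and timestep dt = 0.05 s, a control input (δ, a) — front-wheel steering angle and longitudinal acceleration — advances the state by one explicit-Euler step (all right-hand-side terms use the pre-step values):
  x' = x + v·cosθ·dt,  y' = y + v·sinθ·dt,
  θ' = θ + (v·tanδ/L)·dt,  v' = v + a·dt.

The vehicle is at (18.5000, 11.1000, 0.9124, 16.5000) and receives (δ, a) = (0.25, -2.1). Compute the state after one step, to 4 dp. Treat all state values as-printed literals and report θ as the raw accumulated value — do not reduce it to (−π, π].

(19.0048, 11.7526, 0.9904, 16.3950)

x' = 18.5000 + 16.5000·cos(0.9124)·0.05 = 19.0048
y' = 11.1000 + 16.5000·sin(0.9124)·0.05 = 11.7526
θ' = 0.9124 + (16.5000/2.7)·tan(0.25)·0.05 = 0.9904
v' = 16.5000 − 2.1000·0.05 = 16.3950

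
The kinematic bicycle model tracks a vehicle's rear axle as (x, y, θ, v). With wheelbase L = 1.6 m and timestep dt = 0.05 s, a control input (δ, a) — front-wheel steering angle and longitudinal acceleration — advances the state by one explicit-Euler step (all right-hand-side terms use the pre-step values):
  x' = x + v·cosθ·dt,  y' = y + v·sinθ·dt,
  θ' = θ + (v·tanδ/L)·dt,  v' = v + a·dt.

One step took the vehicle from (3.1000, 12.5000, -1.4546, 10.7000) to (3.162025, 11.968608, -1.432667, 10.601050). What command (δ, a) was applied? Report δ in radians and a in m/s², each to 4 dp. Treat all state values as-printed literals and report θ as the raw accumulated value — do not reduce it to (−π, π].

δ = 0.0655, a = -1.9790

a = (v'−v)/dt = (-0.098950)/0.05 = -1.9790
Δθ = θ'−θ = 0.021933;  (v·dt/L) = 10.7000·0.05/1.6 = 0.334375
tan δ = Δθ·L/(v·dt) = 0.065594  →  δ = 0.0655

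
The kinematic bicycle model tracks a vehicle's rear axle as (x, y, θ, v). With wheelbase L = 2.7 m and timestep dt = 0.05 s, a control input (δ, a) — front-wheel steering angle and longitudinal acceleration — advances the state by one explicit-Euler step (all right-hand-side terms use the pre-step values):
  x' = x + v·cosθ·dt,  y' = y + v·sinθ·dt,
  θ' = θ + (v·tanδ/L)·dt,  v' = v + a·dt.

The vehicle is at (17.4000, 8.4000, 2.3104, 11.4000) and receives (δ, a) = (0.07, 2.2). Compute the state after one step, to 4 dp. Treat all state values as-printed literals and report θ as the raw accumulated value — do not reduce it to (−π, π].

(17.0158, 8.8211, 2.3252, 11.5100)

x' = 17.4000 + 11.4000·cos(2.3104)·0.05 = 17.0158
y' = 8.4000 + 11.4000·sin(2.3104)·0.05 = 8.8211
θ' = 2.3104 + (11.4000/2.7)·tan(0.07)·0.05 = 2.3252
v' = 11.4000 + 2.2000·0.05 = 11.5100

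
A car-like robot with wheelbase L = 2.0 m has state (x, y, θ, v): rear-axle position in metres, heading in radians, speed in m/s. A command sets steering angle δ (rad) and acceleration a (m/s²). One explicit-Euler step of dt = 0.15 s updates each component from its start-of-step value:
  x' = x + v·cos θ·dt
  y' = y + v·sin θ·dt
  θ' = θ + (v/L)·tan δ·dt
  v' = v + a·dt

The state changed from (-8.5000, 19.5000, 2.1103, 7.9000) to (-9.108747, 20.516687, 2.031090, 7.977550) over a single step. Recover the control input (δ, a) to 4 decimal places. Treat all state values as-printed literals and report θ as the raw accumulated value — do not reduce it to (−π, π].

δ = -0.1329, a = 0.5170

a = (v'−v)/dt = (0.077550)/0.15 = 0.5170
Δθ = θ'−θ = -0.079210;  (v·dt/L) = 7.9000·0.15/2.0 = 0.592500
tan δ = Δθ·L/(v·dt) = -0.133688  →  δ = -0.1329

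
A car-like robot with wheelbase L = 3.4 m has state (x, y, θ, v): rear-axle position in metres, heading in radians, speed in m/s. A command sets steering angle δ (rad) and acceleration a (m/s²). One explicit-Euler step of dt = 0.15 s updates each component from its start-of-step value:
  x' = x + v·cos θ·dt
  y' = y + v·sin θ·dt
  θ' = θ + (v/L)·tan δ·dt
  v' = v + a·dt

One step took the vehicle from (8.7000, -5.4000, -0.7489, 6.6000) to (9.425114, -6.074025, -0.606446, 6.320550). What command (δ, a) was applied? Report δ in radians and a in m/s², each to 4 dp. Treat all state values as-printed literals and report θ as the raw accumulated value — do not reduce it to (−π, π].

δ = 0.4550, a = -1.8630

a = (v'−v)/dt = (-0.279450)/0.15 = -1.8630
Δθ = θ'−θ = 0.142454;  (v·dt/L) = 6.6000·0.15/3.4 = 0.291176
tan δ = Δθ·L/(v·dt) = 0.489236  →  δ = 0.4550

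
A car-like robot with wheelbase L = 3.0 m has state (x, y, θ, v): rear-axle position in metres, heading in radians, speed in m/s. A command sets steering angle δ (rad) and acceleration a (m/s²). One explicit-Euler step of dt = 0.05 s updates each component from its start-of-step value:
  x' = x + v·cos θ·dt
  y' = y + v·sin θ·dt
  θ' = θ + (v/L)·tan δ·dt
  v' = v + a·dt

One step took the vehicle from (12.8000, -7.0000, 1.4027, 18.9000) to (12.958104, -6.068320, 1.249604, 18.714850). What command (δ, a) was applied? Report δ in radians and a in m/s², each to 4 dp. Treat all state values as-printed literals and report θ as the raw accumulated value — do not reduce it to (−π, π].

δ = -0.4524, a = -3.7030

a = (v'−v)/dt = (-0.185150)/0.05 = -3.7030
Δθ = θ'−θ = -0.153096;  (v·dt/L) = 18.9000·0.05/3.0 = 0.315000
tan δ = Δθ·L/(v·dt) = -0.486019  →  δ = -0.4524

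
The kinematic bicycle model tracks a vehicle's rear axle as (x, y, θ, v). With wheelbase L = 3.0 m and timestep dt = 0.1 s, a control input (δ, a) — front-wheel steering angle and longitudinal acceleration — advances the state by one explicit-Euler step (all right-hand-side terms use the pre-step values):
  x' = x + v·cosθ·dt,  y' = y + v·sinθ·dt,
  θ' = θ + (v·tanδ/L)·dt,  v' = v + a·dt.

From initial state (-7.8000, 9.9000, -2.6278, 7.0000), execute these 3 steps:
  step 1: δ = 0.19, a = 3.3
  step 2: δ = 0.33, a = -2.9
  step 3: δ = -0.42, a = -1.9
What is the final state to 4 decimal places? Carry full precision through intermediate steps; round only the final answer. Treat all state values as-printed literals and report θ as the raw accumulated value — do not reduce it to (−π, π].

(-9.5949, 8.7457, -2.6040, 6.8500)

after step 1 (δ=0.19, a=3.3): (-8.409621, 9.555961, -2.582925, 7.330000)
after step 2 (δ=0.33, a=-2.9): (-9.031177, 9.167430, -2.499235, 7.040000)
after step 3 (δ=-0.42, a=-1.9): (-9.594860, 8.745674, -2.604031, 6.850000)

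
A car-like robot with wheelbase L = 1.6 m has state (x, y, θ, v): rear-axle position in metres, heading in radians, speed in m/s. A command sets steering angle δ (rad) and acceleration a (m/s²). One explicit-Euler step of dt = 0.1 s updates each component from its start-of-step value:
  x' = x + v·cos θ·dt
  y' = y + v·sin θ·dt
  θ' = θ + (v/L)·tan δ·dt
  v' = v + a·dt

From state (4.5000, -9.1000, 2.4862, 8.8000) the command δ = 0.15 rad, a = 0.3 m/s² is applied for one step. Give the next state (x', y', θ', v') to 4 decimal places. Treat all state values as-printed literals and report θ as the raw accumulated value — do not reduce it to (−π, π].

(3.8023, -8.5637, 2.5693, 8.8300)

x' = 4.5000 + 8.8000·cos(2.4862)·0.1 = 3.8023
y' = -9.1000 + 8.8000·sin(2.4862)·0.1 = -8.5637
θ' = 2.4862 + (8.8000/1.6)·tan(0.15)·0.1 = 2.5693
v' = 8.8000 + 0.3000·0.1 = 8.8300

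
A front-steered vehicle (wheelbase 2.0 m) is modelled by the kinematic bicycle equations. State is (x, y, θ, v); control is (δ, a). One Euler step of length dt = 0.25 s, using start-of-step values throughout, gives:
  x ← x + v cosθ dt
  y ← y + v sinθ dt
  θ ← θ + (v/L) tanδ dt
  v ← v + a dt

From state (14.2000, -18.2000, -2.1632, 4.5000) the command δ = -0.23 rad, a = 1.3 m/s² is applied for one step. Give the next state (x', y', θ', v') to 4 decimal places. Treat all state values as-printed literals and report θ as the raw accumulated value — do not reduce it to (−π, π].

x' = 14.2000 + 4.5000·cos(-2.1632)·0.25 = 13.5718
y' = -18.2000 + 4.5000·sin(-2.1632)·0.25 = -19.1333
θ' = -2.1632 + (4.5000/2.0)·tan(-0.23)·0.25 = -2.2949
v' = 4.5000 + 1.3000·0.25 = 4.8250

(13.5718, -19.1333, -2.2949, 4.8250)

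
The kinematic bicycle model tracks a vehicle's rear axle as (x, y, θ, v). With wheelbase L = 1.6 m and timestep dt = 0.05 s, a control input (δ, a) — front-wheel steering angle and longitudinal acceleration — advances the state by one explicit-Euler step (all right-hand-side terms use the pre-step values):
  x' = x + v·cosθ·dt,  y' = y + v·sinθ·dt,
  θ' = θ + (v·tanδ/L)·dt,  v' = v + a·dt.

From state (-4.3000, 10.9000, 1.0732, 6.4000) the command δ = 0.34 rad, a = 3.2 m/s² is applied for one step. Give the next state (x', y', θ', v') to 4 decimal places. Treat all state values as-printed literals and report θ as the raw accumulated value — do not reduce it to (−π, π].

(-4.1473, 11.1812, 1.1439, 6.5600)

x' = -4.3000 + 6.4000·cos(1.0732)·0.05 = -4.1473
y' = 10.9000 + 6.4000·sin(1.0732)·0.05 = 11.1812
θ' = 1.0732 + (6.4000/1.6)·tan(0.34)·0.05 = 1.1439
v' = 6.4000 + 3.2000·0.05 = 6.5600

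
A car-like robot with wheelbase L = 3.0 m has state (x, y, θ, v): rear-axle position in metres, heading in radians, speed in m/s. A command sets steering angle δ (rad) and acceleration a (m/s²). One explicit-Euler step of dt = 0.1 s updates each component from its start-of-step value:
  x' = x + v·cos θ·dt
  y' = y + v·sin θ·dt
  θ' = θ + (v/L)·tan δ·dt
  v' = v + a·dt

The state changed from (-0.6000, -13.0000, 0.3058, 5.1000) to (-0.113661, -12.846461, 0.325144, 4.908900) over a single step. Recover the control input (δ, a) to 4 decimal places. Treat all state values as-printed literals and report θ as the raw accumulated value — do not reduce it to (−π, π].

a = (v'−v)/dt = (-0.191100)/0.1 = -1.9110
Δθ = θ'−θ = 0.019344;  (v·dt/L) = 5.1000·0.1/3.0 = 0.170000
tan δ = Δθ·L/(v·dt) = 0.113788  →  δ = 0.1133

δ = 0.1133, a = -1.9110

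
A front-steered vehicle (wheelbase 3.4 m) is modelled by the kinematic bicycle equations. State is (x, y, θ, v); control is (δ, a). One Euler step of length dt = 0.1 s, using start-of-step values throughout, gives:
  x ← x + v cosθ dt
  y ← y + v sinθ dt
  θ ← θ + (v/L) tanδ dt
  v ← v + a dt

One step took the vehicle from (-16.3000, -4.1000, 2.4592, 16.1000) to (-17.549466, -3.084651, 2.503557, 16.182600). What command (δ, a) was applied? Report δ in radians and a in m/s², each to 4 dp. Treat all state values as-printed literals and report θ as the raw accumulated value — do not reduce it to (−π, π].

a = (v'−v)/dt = (0.082600)/0.1 = 0.8260
Δθ = θ'−θ = 0.044357;  (v·dt/L) = 16.1000·0.1/3.4 = 0.473529
tan δ = Δθ·L/(v·dt) = 0.093673  →  δ = 0.0934

δ = 0.0934, a = 0.8260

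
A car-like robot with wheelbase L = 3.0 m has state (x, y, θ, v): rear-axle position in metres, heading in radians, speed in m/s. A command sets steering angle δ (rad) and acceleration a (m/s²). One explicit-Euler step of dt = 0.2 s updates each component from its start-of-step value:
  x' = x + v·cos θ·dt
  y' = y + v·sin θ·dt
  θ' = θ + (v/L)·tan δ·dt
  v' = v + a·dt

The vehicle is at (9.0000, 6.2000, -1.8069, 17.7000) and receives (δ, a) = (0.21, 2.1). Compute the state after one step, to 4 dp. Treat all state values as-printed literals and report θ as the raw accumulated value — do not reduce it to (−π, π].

x' = 9.0000 + 17.7000·cos(-1.8069)·0.2 = 8.1719
y' = 6.2000 + 17.7000·sin(-1.8069)·0.2 = 2.7582
θ' = -1.8069 + (17.7000/3.0)·tan(0.21)·0.2 = -1.5554
v' = 17.7000 + 2.1000·0.2 = 18.1200

(8.1719, 2.7582, -1.5554, 18.1200)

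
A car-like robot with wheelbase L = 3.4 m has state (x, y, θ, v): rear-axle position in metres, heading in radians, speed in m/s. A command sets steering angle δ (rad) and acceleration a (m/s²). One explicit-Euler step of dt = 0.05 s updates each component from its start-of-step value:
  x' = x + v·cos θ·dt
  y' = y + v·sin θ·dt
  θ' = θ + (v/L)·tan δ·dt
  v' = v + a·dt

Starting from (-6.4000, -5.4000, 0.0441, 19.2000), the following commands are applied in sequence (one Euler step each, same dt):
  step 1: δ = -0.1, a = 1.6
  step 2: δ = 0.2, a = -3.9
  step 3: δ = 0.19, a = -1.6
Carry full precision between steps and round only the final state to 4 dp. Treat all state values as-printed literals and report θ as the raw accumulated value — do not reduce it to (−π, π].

(-3.5254, -5.2726, 0.1272, 19.0050)

after step 1 (δ=-0.1, a=1.6): (-5.440933, -5.357678, 0.015770, 19.280000)
after step 2 (δ=0.2, a=-3.9): (-4.477053, -5.342476, 0.073244, 19.085000)
after step 3 (δ=0.19, a=-1.6): (-3.525362, -5.272645, 0.127221, 19.005000)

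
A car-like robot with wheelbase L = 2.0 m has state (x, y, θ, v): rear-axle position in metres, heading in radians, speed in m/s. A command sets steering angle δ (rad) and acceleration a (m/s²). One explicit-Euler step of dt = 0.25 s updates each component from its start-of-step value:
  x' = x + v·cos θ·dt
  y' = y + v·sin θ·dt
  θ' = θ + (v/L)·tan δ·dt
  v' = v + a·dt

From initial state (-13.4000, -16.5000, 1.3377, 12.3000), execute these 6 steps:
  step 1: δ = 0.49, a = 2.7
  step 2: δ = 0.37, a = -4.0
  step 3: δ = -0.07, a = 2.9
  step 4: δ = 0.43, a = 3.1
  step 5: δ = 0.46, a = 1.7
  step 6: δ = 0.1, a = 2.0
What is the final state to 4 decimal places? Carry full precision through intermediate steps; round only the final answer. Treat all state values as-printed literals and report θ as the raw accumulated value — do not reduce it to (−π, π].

(-24.9545, -12.3536, 4.4188, 14.4000)

after step 1 (δ=0.49, a=2.7): (-12.689702, -13.508161, 2.157784, 12.975000)
after step 2 (δ=0.37, a=-4.0): (-14.486271, -10.807373, 2.786850, 11.975000)
after step 3 (δ=-0.07, a=2.9): (-17.293618, -9.767497, 2.681897, 12.700000)
after step 4 (δ=0.43, a=3.1): (-20.139014, -8.358828, 3.409958, 13.475000)
after step 5 (δ=0.46, a=1.7): (-23.387181, -9.252071, 4.244480, 13.900000)
after step 6 (δ=0.1, a=2.0): (-24.954481, -12.353554, 4.418811, 14.400000)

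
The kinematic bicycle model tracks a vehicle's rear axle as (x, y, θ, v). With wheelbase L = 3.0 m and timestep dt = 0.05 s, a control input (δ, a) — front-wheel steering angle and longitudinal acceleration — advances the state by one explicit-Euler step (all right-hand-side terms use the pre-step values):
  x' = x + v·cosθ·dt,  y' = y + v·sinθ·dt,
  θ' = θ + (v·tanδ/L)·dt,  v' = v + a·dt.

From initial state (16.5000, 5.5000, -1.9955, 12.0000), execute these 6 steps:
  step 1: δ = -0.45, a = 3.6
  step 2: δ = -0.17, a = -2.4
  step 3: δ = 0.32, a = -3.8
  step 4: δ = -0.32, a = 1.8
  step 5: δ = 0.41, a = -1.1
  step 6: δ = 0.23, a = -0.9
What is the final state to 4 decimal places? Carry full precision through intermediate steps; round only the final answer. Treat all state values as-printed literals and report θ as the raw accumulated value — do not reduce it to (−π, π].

(14.7681, 2.3500, -1.9928, 11.8600)

after step 1 (δ=-0.45, a=3.6): (16.252770, 4.953303, -2.092111, 12.180000)
after step 2 (δ=-0.17, a=-2.4): (15.949475, 4.425200, -2.126957, 12.060000)
after step 3 (δ=0.32, a=-3.8): (15.631133, 3.913079, -2.060348, 11.870000)
after step 4 (δ=-0.32, a=1.8): (15.352052, 3.389289, -2.125908, 11.960000)
after step 5 (δ=0.41, a=-1.1): (15.036883, 2.881084, -2.039271, 11.905000)
after step 6 (δ=0.23, a=-0.9): (14.768112, 2.349968, -1.992814, 11.860000)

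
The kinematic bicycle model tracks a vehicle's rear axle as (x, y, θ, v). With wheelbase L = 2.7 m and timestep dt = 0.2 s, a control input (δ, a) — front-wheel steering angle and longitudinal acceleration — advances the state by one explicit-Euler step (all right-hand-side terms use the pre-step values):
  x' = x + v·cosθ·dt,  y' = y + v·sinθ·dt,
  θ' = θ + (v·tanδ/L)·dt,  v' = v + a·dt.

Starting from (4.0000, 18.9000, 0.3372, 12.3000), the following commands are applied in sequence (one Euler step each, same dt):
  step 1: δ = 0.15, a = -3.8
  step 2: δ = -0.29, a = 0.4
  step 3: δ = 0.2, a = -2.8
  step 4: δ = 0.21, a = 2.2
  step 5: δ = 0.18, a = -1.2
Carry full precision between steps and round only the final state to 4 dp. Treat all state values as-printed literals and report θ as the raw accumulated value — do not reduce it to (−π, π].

(14.6221, 23.3648, 0.7239, 11.2600)

after step 1 (δ=0.15, a=-3.8): (6.321464, 19.713881, 0.474901, 11.540000)
after step 2 (δ=-0.29, a=0.4): (8.374057, 20.769215, 0.219813, 11.620000)
after step 3 (δ=0.2, a=-2.8): (10.642137, 21.275957, 0.394294, 11.060000)
after step 4 (δ=0.21, a=2.2): (12.684406, 22.125712, 0.568913, 11.500000)
after step 5 (δ=0.18, a=-1.2): (14.622126, 23.364760, 0.723924, 11.260000)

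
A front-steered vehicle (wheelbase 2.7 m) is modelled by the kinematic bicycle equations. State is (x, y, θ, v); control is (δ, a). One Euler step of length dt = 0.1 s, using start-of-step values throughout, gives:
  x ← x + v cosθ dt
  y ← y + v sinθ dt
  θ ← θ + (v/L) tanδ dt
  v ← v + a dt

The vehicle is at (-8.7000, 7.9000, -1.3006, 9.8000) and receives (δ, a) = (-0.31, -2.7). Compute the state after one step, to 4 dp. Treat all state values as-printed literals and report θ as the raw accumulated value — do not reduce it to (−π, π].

(-8.4384, 6.9556, -1.4169, 9.5300)

x' = -8.7000 + 9.8000·cos(-1.3006)·0.1 = -8.4384
y' = 7.9000 + 9.8000·sin(-1.3006)·0.1 = 6.9556
θ' = -1.3006 + (9.8000/2.7)·tan(-0.31)·0.1 = -1.4169
v' = 9.8000 − 2.7000·0.1 = 9.5300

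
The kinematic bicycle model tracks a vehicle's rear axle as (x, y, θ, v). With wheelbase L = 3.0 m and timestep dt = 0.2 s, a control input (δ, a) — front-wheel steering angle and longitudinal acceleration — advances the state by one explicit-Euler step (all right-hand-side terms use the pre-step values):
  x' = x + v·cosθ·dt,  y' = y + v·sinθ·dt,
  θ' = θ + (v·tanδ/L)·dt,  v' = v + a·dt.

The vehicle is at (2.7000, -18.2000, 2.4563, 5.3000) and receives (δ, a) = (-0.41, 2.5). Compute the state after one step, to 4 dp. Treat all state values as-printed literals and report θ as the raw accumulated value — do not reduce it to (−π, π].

x' = 2.7000 + 5.3000·cos(2.4563)·0.2 = 1.8793
y' = -18.2000 + 5.3000·sin(2.4563)·0.2 = -17.5291
θ' = 2.4563 + (5.3000/3.0)·tan(-0.41)·0.2 = 2.3027
v' = 5.3000 + 2.5000·0.2 = 5.8000

(1.8793, -17.5291, 2.3027, 5.8000)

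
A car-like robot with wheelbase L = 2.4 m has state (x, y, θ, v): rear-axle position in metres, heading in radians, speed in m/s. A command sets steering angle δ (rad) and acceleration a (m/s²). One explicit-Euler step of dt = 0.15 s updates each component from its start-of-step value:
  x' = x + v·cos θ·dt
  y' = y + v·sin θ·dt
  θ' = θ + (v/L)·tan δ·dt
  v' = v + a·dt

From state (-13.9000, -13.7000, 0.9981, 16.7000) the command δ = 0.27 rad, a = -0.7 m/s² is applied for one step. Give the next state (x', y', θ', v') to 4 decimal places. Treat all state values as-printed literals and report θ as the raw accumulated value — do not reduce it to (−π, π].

x' = -13.9000 + 16.7000·cos(0.9981)·0.15 = -12.5425
y' = -13.7000 + 16.7000·sin(0.9981)·0.15 = -11.5947
θ' = 0.9981 + (16.7000/2.4)·tan(0.27)·0.15 = 1.2870
v' = 16.7000 − 0.7000·0.15 = 16.5950

(-12.5425, -11.5947, 1.2870, 16.5950)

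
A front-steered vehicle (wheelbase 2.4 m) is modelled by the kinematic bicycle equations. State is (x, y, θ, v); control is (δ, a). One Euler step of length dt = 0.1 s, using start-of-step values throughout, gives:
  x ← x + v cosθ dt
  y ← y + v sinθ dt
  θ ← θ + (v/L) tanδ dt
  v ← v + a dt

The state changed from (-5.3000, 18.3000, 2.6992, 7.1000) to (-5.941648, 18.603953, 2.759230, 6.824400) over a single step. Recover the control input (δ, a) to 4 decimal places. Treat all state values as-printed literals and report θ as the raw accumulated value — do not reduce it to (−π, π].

δ = 0.2002, a = -2.7560

a = (v'−v)/dt = (-0.275600)/0.1 = -2.7560
Δθ = θ'−θ = 0.060030;  (v·dt/L) = 7.1000·0.1/2.4 = 0.295833
tan δ = Δθ·L/(v·dt) = 0.202918  →  δ = 0.2002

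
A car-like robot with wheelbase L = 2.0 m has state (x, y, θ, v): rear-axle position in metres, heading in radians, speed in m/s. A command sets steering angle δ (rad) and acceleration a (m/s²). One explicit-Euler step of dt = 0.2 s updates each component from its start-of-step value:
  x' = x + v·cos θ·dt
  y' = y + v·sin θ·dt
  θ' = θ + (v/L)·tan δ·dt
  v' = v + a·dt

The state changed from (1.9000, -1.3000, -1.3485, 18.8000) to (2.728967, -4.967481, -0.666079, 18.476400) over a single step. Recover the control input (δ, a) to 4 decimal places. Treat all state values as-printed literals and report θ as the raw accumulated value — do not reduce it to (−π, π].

δ = 0.3482, a = -1.6180

a = (v'−v)/dt = (-0.323600)/0.2 = -1.6180
Δθ = θ'−θ = 0.682421;  (v·dt/L) = 18.8000·0.2/2.0 = 1.880000
tan δ = Δθ·L/(v·dt) = 0.362990  →  δ = 0.3482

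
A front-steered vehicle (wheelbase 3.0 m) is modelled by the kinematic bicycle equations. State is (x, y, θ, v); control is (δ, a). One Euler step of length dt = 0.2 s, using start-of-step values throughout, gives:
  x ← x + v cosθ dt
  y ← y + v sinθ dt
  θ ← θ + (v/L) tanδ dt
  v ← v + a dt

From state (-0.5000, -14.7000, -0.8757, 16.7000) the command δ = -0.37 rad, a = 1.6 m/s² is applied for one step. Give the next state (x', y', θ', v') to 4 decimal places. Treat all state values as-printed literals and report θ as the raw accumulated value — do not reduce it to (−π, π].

x' = -0.5000 + 16.7000·cos(-0.8757)·0.2 = 1.6391
y' = -14.7000 + 16.7000·sin(-0.8757)·0.2 = -17.2651
θ' = -0.8757 + (16.7000/3.0)·tan(-0.37)·0.2 = -1.3075
v' = 16.7000 + 1.6000·0.2 = 17.0200

(1.6391, -17.2651, -1.3075, 17.0200)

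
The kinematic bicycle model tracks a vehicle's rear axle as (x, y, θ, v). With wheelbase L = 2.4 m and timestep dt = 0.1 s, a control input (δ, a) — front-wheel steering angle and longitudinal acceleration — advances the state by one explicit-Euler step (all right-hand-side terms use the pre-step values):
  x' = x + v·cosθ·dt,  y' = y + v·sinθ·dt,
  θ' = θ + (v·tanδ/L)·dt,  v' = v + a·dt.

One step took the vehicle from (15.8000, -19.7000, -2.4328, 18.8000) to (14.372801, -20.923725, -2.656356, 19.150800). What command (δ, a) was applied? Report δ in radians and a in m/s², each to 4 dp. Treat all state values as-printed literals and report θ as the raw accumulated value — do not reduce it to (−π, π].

a = (v'−v)/dt = (0.350800)/0.1 = 3.5080
Δθ = θ'−θ = -0.223556;  (v·dt/L) = 18.8000·0.1/2.4 = 0.783333
tan δ = Δθ·L/(v·dt) = -0.285391  →  δ = -0.2780

δ = -0.2780, a = 3.5080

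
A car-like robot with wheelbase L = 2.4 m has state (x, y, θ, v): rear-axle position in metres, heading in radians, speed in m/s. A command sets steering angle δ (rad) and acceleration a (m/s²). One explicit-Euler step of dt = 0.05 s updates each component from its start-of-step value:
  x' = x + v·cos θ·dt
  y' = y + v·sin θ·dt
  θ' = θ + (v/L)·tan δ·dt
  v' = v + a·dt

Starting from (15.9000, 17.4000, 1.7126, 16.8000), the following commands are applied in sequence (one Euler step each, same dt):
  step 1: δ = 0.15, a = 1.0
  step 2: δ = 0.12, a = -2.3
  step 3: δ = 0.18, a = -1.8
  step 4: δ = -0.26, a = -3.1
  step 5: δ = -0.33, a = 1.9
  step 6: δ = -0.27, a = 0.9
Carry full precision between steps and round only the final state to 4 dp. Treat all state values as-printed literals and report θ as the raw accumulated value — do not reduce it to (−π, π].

after step 1 (δ=0.15, a=1.0): (15.781284, 18.231569, 1.765497, 16.850000)
after step 2 (δ=0.12, a=-2.3): (15.618283, 19.058150, 1.807826, 16.735000)
after step 3 (δ=0.18, a=-1.8): (15.421800, 19.871504, 1.871269, 16.645000)
after step 4 (δ=-0.26, a=-3.1): (15.175478, 20.666467, 1.779020, 16.490000)
after step 5 (δ=-0.33, a=1.9): (15.005035, 21.473157, 1.661349, 16.585000)
after step 6 (δ=-0.27, a=0.9): (14.930048, 22.299010, 1.565723, 16.630000)

(14.9300, 22.2990, 1.5657, 16.6300)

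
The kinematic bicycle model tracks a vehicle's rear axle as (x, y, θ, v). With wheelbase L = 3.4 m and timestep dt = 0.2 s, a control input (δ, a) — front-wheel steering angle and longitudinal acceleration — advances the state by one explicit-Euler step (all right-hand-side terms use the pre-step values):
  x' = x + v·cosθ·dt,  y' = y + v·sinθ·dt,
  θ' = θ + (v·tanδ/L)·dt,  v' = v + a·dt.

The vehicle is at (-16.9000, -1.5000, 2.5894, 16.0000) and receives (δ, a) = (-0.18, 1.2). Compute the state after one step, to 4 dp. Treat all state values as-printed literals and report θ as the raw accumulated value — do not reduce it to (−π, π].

x' = -16.9000 + 16.0000·cos(2.5894)·0.2 = -19.6244
y' = -1.5000 + 16.0000·sin(2.5894)·0.2 = 0.1786
θ' = 2.5894 + (16.0000/3.4)·tan(-0.18)·0.2 = 2.4181
v' = 16.0000 + 1.2000·0.2 = 16.2400

(-19.6244, 0.1786, 2.4181, 16.2400)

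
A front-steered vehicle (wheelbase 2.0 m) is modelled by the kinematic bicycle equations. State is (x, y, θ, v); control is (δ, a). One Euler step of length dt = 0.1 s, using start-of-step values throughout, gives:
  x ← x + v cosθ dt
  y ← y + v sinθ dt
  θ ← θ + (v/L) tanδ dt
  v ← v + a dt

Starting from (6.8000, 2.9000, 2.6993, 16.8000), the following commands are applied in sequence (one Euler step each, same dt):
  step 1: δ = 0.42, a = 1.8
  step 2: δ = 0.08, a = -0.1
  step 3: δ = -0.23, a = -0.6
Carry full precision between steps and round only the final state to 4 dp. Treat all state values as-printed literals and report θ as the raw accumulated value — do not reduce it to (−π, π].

(1.8905, 3.7315, 2.9438, 16.9100)

after step 1 (δ=0.42, a=1.8): (5.281662, 3.619061, 3.074421, 16.980000)
after step 2 (δ=0.08, a=-0.1): (3.587491, 3.733033, 3.142486, 16.970000)
after step 3 (δ=-0.23, a=-0.6): (1.890492, 3.731517, 2.943816, 16.910000)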